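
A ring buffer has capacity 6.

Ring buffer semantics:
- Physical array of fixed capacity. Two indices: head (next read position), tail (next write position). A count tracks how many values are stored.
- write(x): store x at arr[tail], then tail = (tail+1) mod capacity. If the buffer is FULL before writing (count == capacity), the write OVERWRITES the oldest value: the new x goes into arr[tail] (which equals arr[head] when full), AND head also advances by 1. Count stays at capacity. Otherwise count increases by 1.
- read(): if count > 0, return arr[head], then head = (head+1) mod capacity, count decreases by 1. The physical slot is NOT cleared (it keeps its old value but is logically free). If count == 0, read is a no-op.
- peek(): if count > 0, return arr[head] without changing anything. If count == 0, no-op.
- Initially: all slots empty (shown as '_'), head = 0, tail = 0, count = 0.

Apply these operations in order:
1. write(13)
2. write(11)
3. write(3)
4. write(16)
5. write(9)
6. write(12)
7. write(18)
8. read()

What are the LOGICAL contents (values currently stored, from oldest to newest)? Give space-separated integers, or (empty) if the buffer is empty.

Answer: 3 16 9 12 18

Derivation:
After op 1 (write(13)): arr=[13 _ _ _ _ _] head=0 tail=1 count=1
After op 2 (write(11)): arr=[13 11 _ _ _ _] head=0 tail=2 count=2
After op 3 (write(3)): arr=[13 11 3 _ _ _] head=0 tail=3 count=3
After op 4 (write(16)): arr=[13 11 3 16 _ _] head=0 tail=4 count=4
After op 5 (write(9)): arr=[13 11 3 16 9 _] head=0 tail=5 count=5
After op 6 (write(12)): arr=[13 11 3 16 9 12] head=0 tail=0 count=6
After op 7 (write(18)): arr=[18 11 3 16 9 12] head=1 tail=1 count=6
After op 8 (read()): arr=[18 11 3 16 9 12] head=2 tail=1 count=5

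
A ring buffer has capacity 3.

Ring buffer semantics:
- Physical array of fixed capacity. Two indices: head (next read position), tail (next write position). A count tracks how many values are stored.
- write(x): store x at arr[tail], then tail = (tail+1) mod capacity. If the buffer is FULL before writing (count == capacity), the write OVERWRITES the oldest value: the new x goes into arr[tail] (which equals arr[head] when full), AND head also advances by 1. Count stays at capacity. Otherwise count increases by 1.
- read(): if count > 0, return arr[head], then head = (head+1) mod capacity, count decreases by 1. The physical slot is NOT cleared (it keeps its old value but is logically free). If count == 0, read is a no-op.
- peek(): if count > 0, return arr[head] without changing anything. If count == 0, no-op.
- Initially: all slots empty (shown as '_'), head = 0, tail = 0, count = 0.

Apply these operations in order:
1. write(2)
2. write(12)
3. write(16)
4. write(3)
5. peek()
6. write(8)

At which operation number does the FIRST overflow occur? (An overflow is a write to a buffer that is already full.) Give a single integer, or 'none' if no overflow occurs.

Answer: 4

Derivation:
After op 1 (write(2)): arr=[2 _ _] head=0 tail=1 count=1
After op 2 (write(12)): arr=[2 12 _] head=0 tail=2 count=2
After op 3 (write(16)): arr=[2 12 16] head=0 tail=0 count=3
After op 4 (write(3)): arr=[3 12 16] head=1 tail=1 count=3
After op 5 (peek()): arr=[3 12 16] head=1 tail=1 count=3
After op 6 (write(8)): arr=[3 8 16] head=2 tail=2 count=3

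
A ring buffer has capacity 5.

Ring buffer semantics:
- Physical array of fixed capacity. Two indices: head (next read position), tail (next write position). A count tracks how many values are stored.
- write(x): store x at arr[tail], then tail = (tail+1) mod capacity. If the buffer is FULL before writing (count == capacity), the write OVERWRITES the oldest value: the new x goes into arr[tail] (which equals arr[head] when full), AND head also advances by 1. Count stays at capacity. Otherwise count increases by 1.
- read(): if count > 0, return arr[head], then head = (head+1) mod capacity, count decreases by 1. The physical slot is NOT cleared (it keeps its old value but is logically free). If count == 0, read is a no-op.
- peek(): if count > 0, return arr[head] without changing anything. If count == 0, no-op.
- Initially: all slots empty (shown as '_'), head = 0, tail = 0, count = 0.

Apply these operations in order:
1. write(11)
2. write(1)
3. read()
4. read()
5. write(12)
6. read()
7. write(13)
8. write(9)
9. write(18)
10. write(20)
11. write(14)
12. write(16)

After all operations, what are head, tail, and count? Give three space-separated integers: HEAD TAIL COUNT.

After op 1 (write(11)): arr=[11 _ _ _ _] head=0 tail=1 count=1
After op 2 (write(1)): arr=[11 1 _ _ _] head=0 tail=2 count=2
After op 3 (read()): arr=[11 1 _ _ _] head=1 tail=2 count=1
After op 4 (read()): arr=[11 1 _ _ _] head=2 tail=2 count=0
After op 5 (write(12)): arr=[11 1 12 _ _] head=2 tail=3 count=1
After op 6 (read()): arr=[11 1 12 _ _] head=3 tail=3 count=0
After op 7 (write(13)): arr=[11 1 12 13 _] head=3 tail=4 count=1
After op 8 (write(9)): arr=[11 1 12 13 9] head=3 tail=0 count=2
After op 9 (write(18)): arr=[18 1 12 13 9] head=3 tail=1 count=3
After op 10 (write(20)): arr=[18 20 12 13 9] head=3 tail=2 count=4
After op 11 (write(14)): arr=[18 20 14 13 9] head=3 tail=3 count=5
After op 12 (write(16)): arr=[18 20 14 16 9] head=4 tail=4 count=5

Answer: 4 4 5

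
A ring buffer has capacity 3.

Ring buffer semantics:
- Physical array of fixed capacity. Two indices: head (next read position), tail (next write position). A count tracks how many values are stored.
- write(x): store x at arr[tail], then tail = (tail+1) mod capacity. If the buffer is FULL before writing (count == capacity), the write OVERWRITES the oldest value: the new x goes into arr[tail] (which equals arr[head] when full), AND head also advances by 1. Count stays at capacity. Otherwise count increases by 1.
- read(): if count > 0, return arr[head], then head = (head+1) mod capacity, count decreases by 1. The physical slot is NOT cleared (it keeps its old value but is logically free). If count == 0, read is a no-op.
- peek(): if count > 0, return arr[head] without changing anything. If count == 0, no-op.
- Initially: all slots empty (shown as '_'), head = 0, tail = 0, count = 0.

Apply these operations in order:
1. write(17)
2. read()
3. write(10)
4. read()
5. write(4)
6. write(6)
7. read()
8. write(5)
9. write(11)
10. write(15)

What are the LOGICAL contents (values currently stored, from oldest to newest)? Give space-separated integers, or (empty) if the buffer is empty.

After op 1 (write(17)): arr=[17 _ _] head=0 tail=1 count=1
After op 2 (read()): arr=[17 _ _] head=1 tail=1 count=0
After op 3 (write(10)): arr=[17 10 _] head=1 tail=2 count=1
After op 4 (read()): arr=[17 10 _] head=2 tail=2 count=0
After op 5 (write(4)): arr=[17 10 4] head=2 tail=0 count=1
After op 6 (write(6)): arr=[6 10 4] head=2 tail=1 count=2
After op 7 (read()): arr=[6 10 4] head=0 tail=1 count=1
After op 8 (write(5)): arr=[6 5 4] head=0 tail=2 count=2
After op 9 (write(11)): arr=[6 5 11] head=0 tail=0 count=3
After op 10 (write(15)): arr=[15 5 11] head=1 tail=1 count=3

Answer: 5 11 15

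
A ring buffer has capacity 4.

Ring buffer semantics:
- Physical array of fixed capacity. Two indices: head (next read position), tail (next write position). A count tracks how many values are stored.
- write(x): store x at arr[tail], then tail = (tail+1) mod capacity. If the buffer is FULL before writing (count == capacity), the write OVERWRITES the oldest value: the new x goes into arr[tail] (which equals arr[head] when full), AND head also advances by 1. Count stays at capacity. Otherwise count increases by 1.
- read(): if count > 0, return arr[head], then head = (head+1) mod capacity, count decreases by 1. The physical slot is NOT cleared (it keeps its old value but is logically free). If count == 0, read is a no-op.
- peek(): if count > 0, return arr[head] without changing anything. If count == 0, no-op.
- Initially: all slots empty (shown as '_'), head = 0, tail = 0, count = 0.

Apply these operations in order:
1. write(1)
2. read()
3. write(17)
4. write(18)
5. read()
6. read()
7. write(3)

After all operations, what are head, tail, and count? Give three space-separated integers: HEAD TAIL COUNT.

Answer: 3 0 1

Derivation:
After op 1 (write(1)): arr=[1 _ _ _] head=0 tail=1 count=1
After op 2 (read()): arr=[1 _ _ _] head=1 tail=1 count=0
After op 3 (write(17)): arr=[1 17 _ _] head=1 tail=2 count=1
After op 4 (write(18)): arr=[1 17 18 _] head=1 tail=3 count=2
After op 5 (read()): arr=[1 17 18 _] head=2 tail=3 count=1
After op 6 (read()): arr=[1 17 18 _] head=3 tail=3 count=0
After op 7 (write(3)): arr=[1 17 18 3] head=3 tail=0 count=1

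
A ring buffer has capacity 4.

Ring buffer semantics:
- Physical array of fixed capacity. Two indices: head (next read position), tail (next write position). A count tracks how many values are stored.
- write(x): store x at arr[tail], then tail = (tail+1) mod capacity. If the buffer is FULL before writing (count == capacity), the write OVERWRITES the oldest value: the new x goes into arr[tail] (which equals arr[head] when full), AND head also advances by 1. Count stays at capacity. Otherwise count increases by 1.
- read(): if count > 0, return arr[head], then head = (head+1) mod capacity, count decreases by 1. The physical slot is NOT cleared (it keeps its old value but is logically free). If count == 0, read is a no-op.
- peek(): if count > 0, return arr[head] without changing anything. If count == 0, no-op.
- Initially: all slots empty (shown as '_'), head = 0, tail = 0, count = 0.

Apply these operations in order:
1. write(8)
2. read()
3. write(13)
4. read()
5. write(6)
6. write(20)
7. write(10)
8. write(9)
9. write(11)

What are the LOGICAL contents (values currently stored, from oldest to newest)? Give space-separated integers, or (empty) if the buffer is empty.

Answer: 20 10 9 11

Derivation:
After op 1 (write(8)): arr=[8 _ _ _] head=0 tail=1 count=1
After op 2 (read()): arr=[8 _ _ _] head=1 tail=1 count=0
After op 3 (write(13)): arr=[8 13 _ _] head=1 tail=2 count=1
After op 4 (read()): arr=[8 13 _ _] head=2 tail=2 count=0
After op 5 (write(6)): arr=[8 13 6 _] head=2 tail=3 count=1
After op 6 (write(20)): arr=[8 13 6 20] head=2 tail=0 count=2
After op 7 (write(10)): arr=[10 13 6 20] head=2 tail=1 count=3
After op 8 (write(9)): arr=[10 9 6 20] head=2 tail=2 count=4
After op 9 (write(11)): arr=[10 9 11 20] head=3 tail=3 count=4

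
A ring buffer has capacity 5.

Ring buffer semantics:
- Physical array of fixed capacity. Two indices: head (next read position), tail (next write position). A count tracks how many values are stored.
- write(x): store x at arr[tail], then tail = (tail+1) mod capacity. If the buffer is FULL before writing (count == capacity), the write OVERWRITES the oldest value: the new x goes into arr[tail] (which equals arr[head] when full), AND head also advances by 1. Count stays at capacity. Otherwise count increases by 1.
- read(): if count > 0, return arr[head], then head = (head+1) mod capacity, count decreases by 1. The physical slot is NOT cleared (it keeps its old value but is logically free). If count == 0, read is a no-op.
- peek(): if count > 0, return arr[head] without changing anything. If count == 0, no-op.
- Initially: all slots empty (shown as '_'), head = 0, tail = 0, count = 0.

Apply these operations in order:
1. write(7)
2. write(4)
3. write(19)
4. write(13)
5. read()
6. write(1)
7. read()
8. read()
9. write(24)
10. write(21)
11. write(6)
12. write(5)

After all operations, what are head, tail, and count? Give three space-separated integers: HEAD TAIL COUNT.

After op 1 (write(7)): arr=[7 _ _ _ _] head=0 tail=1 count=1
After op 2 (write(4)): arr=[7 4 _ _ _] head=0 tail=2 count=2
After op 3 (write(19)): arr=[7 4 19 _ _] head=0 tail=3 count=3
After op 4 (write(13)): arr=[7 4 19 13 _] head=0 tail=4 count=4
After op 5 (read()): arr=[7 4 19 13 _] head=1 tail=4 count=3
After op 6 (write(1)): arr=[7 4 19 13 1] head=1 tail=0 count=4
After op 7 (read()): arr=[7 4 19 13 1] head=2 tail=0 count=3
After op 8 (read()): arr=[7 4 19 13 1] head=3 tail=0 count=2
After op 9 (write(24)): arr=[24 4 19 13 1] head=3 tail=1 count=3
After op 10 (write(21)): arr=[24 21 19 13 1] head=3 tail=2 count=4
After op 11 (write(6)): arr=[24 21 6 13 1] head=3 tail=3 count=5
After op 12 (write(5)): arr=[24 21 6 5 1] head=4 tail=4 count=5

Answer: 4 4 5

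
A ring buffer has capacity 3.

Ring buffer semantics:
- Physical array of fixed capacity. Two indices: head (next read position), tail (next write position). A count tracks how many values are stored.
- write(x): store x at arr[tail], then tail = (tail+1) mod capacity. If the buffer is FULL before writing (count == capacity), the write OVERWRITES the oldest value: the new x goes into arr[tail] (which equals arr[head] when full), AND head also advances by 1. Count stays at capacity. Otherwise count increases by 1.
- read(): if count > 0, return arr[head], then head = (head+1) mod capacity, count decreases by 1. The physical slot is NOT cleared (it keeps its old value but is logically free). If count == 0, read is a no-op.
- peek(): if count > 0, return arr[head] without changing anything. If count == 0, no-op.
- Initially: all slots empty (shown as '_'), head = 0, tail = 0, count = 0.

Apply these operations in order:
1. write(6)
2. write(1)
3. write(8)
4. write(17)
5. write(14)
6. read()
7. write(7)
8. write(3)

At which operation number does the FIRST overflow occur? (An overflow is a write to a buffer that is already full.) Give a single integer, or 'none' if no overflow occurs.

After op 1 (write(6)): arr=[6 _ _] head=0 tail=1 count=1
After op 2 (write(1)): arr=[6 1 _] head=0 tail=2 count=2
After op 3 (write(8)): arr=[6 1 8] head=0 tail=0 count=3
After op 4 (write(17)): arr=[17 1 8] head=1 tail=1 count=3
After op 5 (write(14)): arr=[17 14 8] head=2 tail=2 count=3
After op 6 (read()): arr=[17 14 8] head=0 tail=2 count=2
After op 7 (write(7)): arr=[17 14 7] head=0 tail=0 count=3
After op 8 (write(3)): arr=[3 14 7] head=1 tail=1 count=3

Answer: 4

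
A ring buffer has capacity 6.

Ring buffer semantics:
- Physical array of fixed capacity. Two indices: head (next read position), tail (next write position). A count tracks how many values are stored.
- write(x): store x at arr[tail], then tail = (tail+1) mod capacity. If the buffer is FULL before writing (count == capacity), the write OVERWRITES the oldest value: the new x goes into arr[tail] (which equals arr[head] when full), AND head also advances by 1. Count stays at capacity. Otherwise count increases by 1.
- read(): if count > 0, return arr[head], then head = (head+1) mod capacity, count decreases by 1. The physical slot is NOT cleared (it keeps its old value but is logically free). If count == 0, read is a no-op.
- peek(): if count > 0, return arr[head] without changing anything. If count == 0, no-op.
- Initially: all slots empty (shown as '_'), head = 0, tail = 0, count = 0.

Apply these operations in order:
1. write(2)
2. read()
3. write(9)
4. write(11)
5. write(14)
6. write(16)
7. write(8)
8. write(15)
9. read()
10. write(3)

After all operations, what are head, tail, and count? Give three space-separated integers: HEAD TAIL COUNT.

After op 1 (write(2)): arr=[2 _ _ _ _ _] head=0 tail=1 count=1
After op 2 (read()): arr=[2 _ _ _ _ _] head=1 tail=1 count=0
After op 3 (write(9)): arr=[2 9 _ _ _ _] head=1 tail=2 count=1
After op 4 (write(11)): arr=[2 9 11 _ _ _] head=1 tail=3 count=2
After op 5 (write(14)): arr=[2 9 11 14 _ _] head=1 tail=4 count=3
After op 6 (write(16)): arr=[2 9 11 14 16 _] head=1 tail=5 count=4
After op 7 (write(8)): arr=[2 9 11 14 16 8] head=1 tail=0 count=5
After op 8 (write(15)): arr=[15 9 11 14 16 8] head=1 tail=1 count=6
After op 9 (read()): arr=[15 9 11 14 16 8] head=2 tail=1 count=5
After op 10 (write(3)): arr=[15 3 11 14 16 8] head=2 tail=2 count=6

Answer: 2 2 6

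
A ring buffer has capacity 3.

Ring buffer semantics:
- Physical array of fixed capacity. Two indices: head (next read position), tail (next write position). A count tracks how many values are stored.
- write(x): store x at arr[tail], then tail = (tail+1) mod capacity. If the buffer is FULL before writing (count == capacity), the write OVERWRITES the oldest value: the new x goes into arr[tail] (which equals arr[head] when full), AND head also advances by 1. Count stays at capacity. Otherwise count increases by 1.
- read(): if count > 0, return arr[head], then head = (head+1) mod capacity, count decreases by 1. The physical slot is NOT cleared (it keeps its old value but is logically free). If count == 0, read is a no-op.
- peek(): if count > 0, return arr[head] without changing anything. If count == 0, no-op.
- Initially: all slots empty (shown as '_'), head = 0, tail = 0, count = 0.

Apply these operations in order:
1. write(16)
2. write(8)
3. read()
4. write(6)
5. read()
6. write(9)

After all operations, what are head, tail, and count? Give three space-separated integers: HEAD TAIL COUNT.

Answer: 2 1 2

Derivation:
After op 1 (write(16)): arr=[16 _ _] head=0 tail=1 count=1
After op 2 (write(8)): arr=[16 8 _] head=0 tail=2 count=2
After op 3 (read()): arr=[16 8 _] head=1 tail=2 count=1
After op 4 (write(6)): arr=[16 8 6] head=1 tail=0 count=2
After op 5 (read()): arr=[16 8 6] head=2 tail=0 count=1
After op 6 (write(9)): arr=[9 8 6] head=2 tail=1 count=2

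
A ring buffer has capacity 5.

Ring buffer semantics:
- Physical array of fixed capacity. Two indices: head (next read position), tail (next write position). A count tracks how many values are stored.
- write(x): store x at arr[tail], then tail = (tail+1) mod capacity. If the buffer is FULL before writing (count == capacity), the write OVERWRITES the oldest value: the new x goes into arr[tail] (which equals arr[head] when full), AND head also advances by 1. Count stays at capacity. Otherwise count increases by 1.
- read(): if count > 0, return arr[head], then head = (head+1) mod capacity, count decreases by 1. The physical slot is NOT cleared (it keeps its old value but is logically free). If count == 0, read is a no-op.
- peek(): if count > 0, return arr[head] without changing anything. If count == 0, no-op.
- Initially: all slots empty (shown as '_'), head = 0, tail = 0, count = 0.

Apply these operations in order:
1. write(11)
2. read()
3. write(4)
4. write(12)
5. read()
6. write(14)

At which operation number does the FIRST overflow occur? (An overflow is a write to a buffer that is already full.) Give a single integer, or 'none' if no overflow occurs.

Answer: none

Derivation:
After op 1 (write(11)): arr=[11 _ _ _ _] head=0 tail=1 count=1
After op 2 (read()): arr=[11 _ _ _ _] head=1 tail=1 count=0
After op 3 (write(4)): arr=[11 4 _ _ _] head=1 tail=2 count=1
After op 4 (write(12)): arr=[11 4 12 _ _] head=1 tail=3 count=2
After op 5 (read()): arr=[11 4 12 _ _] head=2 tail=3 count=1
After op 6 (write(14)): arr=[11 4 12 14 _] head=2 tail=4 count=2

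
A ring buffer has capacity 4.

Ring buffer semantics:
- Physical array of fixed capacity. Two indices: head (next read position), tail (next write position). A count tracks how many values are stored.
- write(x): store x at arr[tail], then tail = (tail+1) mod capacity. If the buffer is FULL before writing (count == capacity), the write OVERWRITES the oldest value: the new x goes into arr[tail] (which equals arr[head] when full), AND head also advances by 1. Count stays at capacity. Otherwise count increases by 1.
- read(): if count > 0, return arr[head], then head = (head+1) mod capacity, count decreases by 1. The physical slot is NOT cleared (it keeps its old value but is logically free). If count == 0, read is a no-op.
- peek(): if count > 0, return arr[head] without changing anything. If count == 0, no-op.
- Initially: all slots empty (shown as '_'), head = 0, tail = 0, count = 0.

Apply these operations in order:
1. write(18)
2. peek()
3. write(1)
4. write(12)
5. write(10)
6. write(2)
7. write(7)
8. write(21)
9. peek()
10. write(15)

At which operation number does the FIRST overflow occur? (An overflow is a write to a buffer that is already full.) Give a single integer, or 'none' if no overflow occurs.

Answer: 6

Derivation:
After op 1 (write(18)): arr=[18 _ _ _] head=0 tail=1 count=1
After op 2 (peek()): arr=[18 _ _ _] head=0 tail=1 count=1
After op 3 (write(1)): arr=[18 1 _ _] head=0 tail=2 count=2
After op 4 (write(12)): arr=[18 1 12 _] head=0 tail=3 count=3
After op 5 (write(10)): arr=[18 1 12 10] head=0 tail=0 count=4
After op 6 (write(2)): arr=[2 1 12 10] head=1 tail=1 count=4
After op 7 (write(7)): arr=[2 7 12 10] head=2 tail=2 count=4
After op 8 (write(21)): arr=[2 7 21 10] head=3 tail=3 count=4
After op 9 (peek()): arr=[2 7 21 10] head=3 tail=3 count=4
After op 10 (write(15)): arr=[2 7 21 15] head=0 tail=0 count=4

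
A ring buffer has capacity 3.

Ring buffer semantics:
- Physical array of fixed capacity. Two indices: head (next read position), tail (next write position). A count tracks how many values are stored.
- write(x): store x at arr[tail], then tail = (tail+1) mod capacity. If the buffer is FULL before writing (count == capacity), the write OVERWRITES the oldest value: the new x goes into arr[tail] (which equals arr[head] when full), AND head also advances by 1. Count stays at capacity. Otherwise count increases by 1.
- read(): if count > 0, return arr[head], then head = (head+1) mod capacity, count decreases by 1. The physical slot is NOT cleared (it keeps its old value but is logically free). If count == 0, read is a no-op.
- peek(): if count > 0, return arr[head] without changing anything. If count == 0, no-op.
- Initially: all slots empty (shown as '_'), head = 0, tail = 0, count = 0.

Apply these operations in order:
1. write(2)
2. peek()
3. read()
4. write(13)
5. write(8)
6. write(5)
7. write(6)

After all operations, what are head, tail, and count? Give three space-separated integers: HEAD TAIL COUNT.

Answer: 2 2 3

Derivation:
After op 1 (write(2)): arr=[2 _ _] head=0 tail=1 count=1
After op 2 (peek()): arr=[2 _ _] head=0 tail=1 count=1
After op 3 (read()): arr=[2 _ _] head=1 tail=1 count=0
After op 4 (write(13)): arr=[2 13 _] head=1 tail=2 count=1
After op 5 (write(8)): arr=[2 13 8] head=1 tail=0 count=2
After op 6 (write(5)): arr=[5 13 8] head=1 tail=1 count=3
After op 7 (write(6)): arr=[5 6 8] head=2 tail=2 count=3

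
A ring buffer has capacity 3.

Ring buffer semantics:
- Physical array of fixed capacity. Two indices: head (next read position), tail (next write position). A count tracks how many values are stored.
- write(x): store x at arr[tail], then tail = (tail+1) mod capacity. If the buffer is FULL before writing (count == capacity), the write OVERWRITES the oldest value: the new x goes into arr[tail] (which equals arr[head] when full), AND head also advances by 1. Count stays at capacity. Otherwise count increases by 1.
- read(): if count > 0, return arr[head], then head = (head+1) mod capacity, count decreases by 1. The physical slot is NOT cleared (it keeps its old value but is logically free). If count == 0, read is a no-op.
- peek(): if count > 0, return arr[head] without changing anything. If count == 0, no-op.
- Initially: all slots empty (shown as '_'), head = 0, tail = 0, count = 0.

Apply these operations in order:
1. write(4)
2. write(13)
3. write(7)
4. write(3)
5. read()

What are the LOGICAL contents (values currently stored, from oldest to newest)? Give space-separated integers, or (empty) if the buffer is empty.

After op 1 (write(4)): arr=[4 _ _] head=0 tail=1 count=1
After op 2 (write(13)): arr=[4 13 _] head=0 tail=2 count=2
After op 3 (write(7)): arr=[4 13 7] head=0 tail=0 count=3
After op 4 (write(3)): arr=[3 13 7] head=1 tail=1 count=3
After op 5 (read()): arr=[3 13 7] head=2 tail=1 count=2

Answer: 7 3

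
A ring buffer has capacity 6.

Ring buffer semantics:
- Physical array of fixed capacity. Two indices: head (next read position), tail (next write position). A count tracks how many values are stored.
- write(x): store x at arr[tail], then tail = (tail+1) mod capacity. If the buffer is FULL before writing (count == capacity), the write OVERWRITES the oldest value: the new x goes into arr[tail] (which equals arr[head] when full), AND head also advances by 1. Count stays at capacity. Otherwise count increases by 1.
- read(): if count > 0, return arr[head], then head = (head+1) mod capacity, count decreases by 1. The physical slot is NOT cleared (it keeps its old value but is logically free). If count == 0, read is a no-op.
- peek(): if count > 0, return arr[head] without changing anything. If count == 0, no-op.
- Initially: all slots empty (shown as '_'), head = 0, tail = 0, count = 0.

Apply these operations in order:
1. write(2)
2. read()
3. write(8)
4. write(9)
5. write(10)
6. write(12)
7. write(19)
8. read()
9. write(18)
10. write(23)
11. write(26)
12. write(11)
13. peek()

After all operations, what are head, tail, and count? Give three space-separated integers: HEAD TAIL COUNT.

Answer: 4 4 6

Derivation:
After op 1 (write(2)): arr=[2 _ _ _ _ _] head=0 tail=1 count=1
After op 2 (read()): arr=[2 _ _ _ _ _] head=1 tail=1 count=0
After op 3 (write(8)): arr=[2 8 _ _ _ _] head=1 tail=2 count=1
After op 4 (write(9)): arr=[2 8 9 _ _ _] head=1 tail=3 count=2
After op 5 (write(10)): arr=[2 8 9 10 _ _] head=1 tail=4 count=3
After op 6 (write(12)): arr=[2 8 9 10 12 _] head=1 tail=5 count=4
After op 7 (write(19)): arr=[2 8 9 10 12 19] head=1 tail=0 count=5
After op 8 (read()): arr=[2 8 9 10 12 19] head=2 tail=0 count=4
After op 9 (write(18)): arr=[18 8 9 10 12 19] head=2 tail=1 count=5
After op 10 (write(23)): arr=[18 23 9 10 12 19] head=2 tail=2 count=6
After op 11 (write(26)): arr=[18 23 26 10 12 19] head=3 tail=3 count=6
After op 12 (write(11)): arr=[18 23 26 11 12 19] head=4 tail=4 count=6
After op 13 (peek()): arr=[18 23 26 11 12 19] head=4 tail=4 count=6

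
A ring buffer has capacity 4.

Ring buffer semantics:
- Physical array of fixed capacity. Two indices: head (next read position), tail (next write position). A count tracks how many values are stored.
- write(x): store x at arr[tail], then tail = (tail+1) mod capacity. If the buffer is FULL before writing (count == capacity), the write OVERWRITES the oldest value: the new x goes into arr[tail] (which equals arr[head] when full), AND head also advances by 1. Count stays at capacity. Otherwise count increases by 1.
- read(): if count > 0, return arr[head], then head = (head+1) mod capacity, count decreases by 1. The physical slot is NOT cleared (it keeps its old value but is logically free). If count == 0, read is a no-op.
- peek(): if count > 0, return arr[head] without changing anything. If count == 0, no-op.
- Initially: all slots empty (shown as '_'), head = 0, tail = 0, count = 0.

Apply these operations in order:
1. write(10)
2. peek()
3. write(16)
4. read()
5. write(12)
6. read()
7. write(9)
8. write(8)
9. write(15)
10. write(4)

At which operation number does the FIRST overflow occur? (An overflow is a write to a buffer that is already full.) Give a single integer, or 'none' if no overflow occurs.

After op 1 (write(10)): arr=[10 _ _ _] head=0 tail=1 count=1
After op 2 (peek()): arr=[10 _ _ _] head=0 tail=1 count=1
After op 3 (write(16)): arr=[10 16 _ _] head=0 tail=2 count=2
After op 4 (read()): arr=[10 16 _ _] head=1 tail=2 count=1
After op 5 (write(12)): arr=[10 16 12 _] head=1 tail=3 count=2
After op 6 (read()): arr=[10 16 12 _] head=2 tail=3 count=1
After op 7 (write(9)): arr=[10 16 12 9] head=2 tail=0 count=2
After op 8 (write(8)): arr=[8 16 12 9] head=2 tail=1 count=3
After op 9 (write(15)): arr=[8 15 12 9] head=2 tail=2 count=4
After op 10 (write(4)): arr=[8 15 4 9] head=3 tail=3 count=4

Answer: 10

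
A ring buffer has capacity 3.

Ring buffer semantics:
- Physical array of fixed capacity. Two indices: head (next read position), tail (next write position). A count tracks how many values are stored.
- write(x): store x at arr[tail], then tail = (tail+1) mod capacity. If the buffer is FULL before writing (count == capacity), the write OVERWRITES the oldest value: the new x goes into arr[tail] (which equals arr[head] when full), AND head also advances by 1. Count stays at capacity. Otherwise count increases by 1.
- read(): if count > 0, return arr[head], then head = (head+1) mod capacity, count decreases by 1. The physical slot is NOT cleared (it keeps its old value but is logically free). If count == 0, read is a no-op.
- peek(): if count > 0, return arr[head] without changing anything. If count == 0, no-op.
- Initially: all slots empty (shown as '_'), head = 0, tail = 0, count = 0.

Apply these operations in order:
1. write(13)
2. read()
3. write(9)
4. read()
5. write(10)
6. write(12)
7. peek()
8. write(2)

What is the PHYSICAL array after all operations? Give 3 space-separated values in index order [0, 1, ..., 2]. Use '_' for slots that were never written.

After op 1 (write(13)): arr=[13 _ _] head=0 tail=1 count=1
After op 2 (read()): arr=[13 _ _] head=1 tail=1 count=0
After op 3 (write(9)): arr=[13 9 _] head=1 tail=2 count=1
After op 4 (read()): arr=[13 9 _] head=2 tail=2 count=0
After op 5 (write(10)): arr=[13 9 10] head=2 tail=0 count=1
After op 6 (write(12)): arr=[12 9 10] head=2 tail=1 count=2
After op 7 (peek()): arr=[12 9 10] head=2 tail=1 count=2
After op 8 (write(2)): arr=[12 2 10] head=2 tail=2 count=3

Answer: 12 2 10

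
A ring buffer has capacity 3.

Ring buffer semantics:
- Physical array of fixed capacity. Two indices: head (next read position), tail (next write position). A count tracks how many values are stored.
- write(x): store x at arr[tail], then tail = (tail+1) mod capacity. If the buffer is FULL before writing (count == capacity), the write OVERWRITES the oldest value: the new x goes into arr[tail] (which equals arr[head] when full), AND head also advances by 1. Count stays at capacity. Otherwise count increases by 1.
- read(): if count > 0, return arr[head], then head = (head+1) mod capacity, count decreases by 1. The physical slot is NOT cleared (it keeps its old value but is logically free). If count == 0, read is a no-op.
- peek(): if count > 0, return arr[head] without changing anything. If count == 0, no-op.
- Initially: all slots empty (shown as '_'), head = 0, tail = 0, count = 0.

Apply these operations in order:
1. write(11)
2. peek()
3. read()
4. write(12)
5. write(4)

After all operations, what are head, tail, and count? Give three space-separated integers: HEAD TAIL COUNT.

Answer: 1 0 2

Derivation:
After op 1 (write(11)): arr=[11 _ _] head=0 tail=1 count=1
After op 2 (peek()): arr=[11 _ _] head=0 tail=1 count=1
After op 3 (read()): arr=[11 _ _] head=1 tail=1 count=0
After op 4 (write(12)): arr=[11 12 _] head=1 tail=2 count=1
After op 5 (write(4)): arr=[11 12 4] head=1 tail=0 count=2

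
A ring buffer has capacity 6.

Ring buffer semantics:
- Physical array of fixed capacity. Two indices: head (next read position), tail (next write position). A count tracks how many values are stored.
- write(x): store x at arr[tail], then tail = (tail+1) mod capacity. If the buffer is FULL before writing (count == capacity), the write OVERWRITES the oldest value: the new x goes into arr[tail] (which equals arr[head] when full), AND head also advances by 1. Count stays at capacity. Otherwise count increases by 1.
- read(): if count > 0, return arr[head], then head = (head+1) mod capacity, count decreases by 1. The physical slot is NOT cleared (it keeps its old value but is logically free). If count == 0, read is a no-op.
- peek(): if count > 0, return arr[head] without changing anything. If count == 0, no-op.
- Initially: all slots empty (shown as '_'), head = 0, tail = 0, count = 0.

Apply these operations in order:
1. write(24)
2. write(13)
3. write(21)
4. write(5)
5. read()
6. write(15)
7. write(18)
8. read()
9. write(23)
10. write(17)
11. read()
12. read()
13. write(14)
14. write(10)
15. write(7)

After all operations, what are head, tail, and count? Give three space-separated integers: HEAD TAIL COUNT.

After op 1 (write(24)): arr=[24 _ _ _ _ _] head=0 tail=1 count=1
After op 2 (write(13)): arr=[24 13 _ _ _ _] head=0 tail=2 count=2
After op 3 (write(21)): arr=[24 13 21 _ _ _] head=0 tail=3 count=3
After op 4 (write(5)): arr=[24 13 21 5 _ _] head=0 tail=4 count=4
After op 5 (read()): arr=[24 13 21 5 _ _] head=1 tail=4 count=3
After op 6 (write(15)): arr=[24 13 21 5 15 _] head=1 tail=5 count=4
After op 7 (write(18)): arr=[24 13 21 5 15 18] head=1 tail=0 count=5
After op 8 (read()): arr=[24 13 21 5 15 18] head=2 tail=0 count=4
After op 9 (write(23)): arr=[23 13 21 5 15 18] head=2 tail=1 count=5
After op 10 (write(17)): arr=[23 17 21 5 15 18] head=2 tail=2 count=6
After op 11 (read()): arr=[23 17 21 5 15 18] head=3 tail=2 count=5
After op 12 (read()): arr=[23 17 21 5 15 18] head=4 tail=2 count=4
After op 13 (write(14)): arr=[23 17 14 5 15 18] head=4 tail=3 count=5
After op 14 (write(10)): arr=[23 17 14 10 15 18] head=4 tail=4 count=6
After op 15 (write(7)): arr=[23 17 14 10 7 18] head=5 tail=5 count=6

Answer: 5 5 6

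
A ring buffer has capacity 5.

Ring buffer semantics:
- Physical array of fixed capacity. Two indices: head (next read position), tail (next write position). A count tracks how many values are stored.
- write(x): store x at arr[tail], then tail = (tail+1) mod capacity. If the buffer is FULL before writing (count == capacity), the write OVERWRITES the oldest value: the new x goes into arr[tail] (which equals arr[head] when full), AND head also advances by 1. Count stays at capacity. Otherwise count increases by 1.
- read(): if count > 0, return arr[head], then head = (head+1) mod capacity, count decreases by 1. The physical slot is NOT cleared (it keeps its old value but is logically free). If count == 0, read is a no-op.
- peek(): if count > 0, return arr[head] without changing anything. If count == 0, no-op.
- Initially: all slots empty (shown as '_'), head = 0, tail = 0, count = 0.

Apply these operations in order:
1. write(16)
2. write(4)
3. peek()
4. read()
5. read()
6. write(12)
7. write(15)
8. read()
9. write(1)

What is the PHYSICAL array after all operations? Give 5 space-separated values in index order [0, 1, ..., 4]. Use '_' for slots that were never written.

After op 1 (write(16)): arr=[16 _ _ _ _] head=0 tail=1 count=1
After op 2 (write(4)): arr=[16 4 _ _ _] head=0 tail=2 count=2
After op 3 (peek()): arr=[16 4 _ _ _] head=0 tail=2 count=2
After op 4 (read()): arr=[16 4 _ _ _] head=1 tail=2 count=1
After op 5 (read()): arr=[16 4 _ _ _] head=2 tail=2 count=0
After op 6 (write(12)): arr=[16 4 12 _ _] head=2 tail=3 count=1
After op 7 (write(15)): arr=[16 4 12 15 _] head=2 tail=4 count=2
After op 8 (read()): arr=[16 4 12 15 _] head=3 tail=4 count=1
After op 9 (write(1)): arr=[16 4 12 15 1] head=3 tail=0 count=2

Answer: 16 4 12 15 1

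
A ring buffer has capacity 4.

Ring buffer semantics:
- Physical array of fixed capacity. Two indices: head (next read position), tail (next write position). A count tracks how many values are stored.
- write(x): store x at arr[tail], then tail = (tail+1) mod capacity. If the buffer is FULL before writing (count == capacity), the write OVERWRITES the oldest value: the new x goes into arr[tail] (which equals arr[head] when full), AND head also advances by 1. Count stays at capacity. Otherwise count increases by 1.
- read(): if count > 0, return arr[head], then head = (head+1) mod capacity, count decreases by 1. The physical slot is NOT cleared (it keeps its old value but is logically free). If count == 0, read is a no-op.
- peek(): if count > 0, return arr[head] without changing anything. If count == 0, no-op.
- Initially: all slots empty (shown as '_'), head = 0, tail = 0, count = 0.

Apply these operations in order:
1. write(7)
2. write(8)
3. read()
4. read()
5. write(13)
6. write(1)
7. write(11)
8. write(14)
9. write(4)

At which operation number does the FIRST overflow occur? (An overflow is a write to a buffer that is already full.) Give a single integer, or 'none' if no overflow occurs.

After op 1 (write(7)): arr=[7 _ _ _] head=0 tail=1 count=1
After op 2 (write(8)): arr=[7 8 _ _] head=0 tail=2 count=2
After op 3 (read()): arr=[7 8 _ _] head=1 tail=2 count=1
After op 4 (read()): arr=[7 8 _ _] head=2 tail=2 count=0
After op 5 (write(13)): arr=[7 8 13 _] head=2 tail=3 count=1
After op 6 (write(1)): arr=[7 8 13 1] head=2 tail=0 count=2
After op 7 (write(11)): arr=[11 8 13 1] head=2 tail=1 count=3
After op 8 (write(14)): arr=[11 14 13 1] head=2 tail=2 count=4
After op 9 (write(4)): arr=[11 14 4 1] head=3 tail=3 count=4

Answer: 9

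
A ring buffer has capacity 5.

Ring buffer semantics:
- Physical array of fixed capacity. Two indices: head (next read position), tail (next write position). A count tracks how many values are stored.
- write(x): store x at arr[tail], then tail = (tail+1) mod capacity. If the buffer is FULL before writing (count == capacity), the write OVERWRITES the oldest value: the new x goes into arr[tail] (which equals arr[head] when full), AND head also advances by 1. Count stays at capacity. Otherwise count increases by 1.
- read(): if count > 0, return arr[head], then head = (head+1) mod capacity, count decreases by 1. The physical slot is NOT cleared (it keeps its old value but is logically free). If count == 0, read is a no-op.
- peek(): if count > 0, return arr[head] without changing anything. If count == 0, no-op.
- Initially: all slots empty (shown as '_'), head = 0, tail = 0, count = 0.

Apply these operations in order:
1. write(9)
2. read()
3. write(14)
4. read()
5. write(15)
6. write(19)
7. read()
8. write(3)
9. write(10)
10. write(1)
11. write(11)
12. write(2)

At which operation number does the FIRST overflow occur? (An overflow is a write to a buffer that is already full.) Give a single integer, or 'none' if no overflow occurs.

After op 1 (write(9)): arr=[9 _ _ _ _] head=0 tail=1 count=1
After op 2 (read()): arr=[9 _ _ _ _] head=1 tail=1 count=0
After op 3 (write(14)): arr=[9 14 _ _ _] head=1 tail=2 count=1
After op 4 (read()): arr=[9 14 _ _ _] head=2 tail=2 count=0
After op 5 (write(15)): arr=[9 14 15 _ _] head=2 tail=3 count=1
After op 6 (write(19)): arr=[9 14 15 19 _] head=2 tail=4 count=2
After op 7 (read()): arr=[9 14 15 19 _] head=3 tail=4 count=1
After op 8 (write(3)): arr=[9 14 15 19 3] head=3 tail=0 count=2
After op 9 (write(10)): arr=[10 14 15 19 3] head=3 tail=1 count=3
After op 10 (write(1)): arr=[10 1 15 19 3] head=3 tail=2 count=4
After op 11 (write(11)): arr=[10 1 11 19 3] head=3 tail=3 count=5
After op 12 (write(2)): arr=[10 1 11 2 3] head=4 tail=4 count=5

Answer: 12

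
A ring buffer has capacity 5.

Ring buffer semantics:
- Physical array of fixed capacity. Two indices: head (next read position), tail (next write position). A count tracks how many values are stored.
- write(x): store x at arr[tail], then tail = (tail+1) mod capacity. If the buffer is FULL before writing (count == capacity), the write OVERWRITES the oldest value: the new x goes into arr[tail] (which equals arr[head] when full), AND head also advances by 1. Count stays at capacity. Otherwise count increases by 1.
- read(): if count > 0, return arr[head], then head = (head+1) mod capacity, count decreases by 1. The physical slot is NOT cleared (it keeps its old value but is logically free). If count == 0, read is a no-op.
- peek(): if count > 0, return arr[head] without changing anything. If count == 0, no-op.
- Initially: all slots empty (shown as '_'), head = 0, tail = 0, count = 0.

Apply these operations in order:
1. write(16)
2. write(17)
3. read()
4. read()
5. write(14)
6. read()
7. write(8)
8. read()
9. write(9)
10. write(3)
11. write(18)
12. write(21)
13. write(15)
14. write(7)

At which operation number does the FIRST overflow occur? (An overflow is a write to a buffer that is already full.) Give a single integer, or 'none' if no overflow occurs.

After op 1 (write(16)): arr=[16 _ _ _ _] head=0 tail=1 count=1
After op 2 (write(17)): arr=[16 17 _ _ _] head=0 tail=2 count=2
After op 3 (read()): arr=[16 17 _ _ _] head=1 tail=2 count=1
After op 4 (read()): arr=[16 17 _ _ _] head=2 tail=2 count=0
After op 5 (write(14)): arr=[16 17 14 _ _] head=2 tail=3 count=1
After op 6 (read()): arr=[16 17 14 _ _] head=3 tail=3 count=0
After op 7 (write(8)): arr=[16 17 14 8 _] head=3 tail=4 count=1
After op 8 (read()): arr=[16 17 14 8 _] head=4 tail=4 count=0
After op 9 (write(9)): arr=[16 17 14 8 9] head=4 tail=0 count=1
After op 10 (write(3)): arr=[3 17 14 8 9] head=4 tail=1 count=2
After op 11 (write(18)): arr=[3 18 14 8 9] head=4 tail=2 count=3
After op 12 (write(21)): arr=[3 18 21 8 9] head=4 tail=3 count=4
After op 13 (write(15)): arr=[3 18 21 15 9] head=4 tail=4 count=5
After op 14 (write(7)): arr=[3 18 21 15 7] head=0 tail=0 count=5

Answer: 14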